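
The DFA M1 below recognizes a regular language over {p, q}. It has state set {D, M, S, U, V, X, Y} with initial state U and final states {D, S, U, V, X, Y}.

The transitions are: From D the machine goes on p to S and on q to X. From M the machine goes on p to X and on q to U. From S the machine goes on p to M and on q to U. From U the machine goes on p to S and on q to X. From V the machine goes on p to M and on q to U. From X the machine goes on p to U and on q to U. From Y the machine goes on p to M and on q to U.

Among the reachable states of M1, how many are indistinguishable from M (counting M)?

First remove the unreachable states {D,V,Y}; 4 states remain.
P0 = {S,U,X} | {M}.
On input p, block {S,U,X} splits into {U,X} and {S}.
Split {U,X} by δ(·,p) → {X} and {U}.
No further refinement is possible. Final partition (4 blocks): {X} | {M} | {S} | {U}.
The equivalence class containing M is {M}, of size 1.

1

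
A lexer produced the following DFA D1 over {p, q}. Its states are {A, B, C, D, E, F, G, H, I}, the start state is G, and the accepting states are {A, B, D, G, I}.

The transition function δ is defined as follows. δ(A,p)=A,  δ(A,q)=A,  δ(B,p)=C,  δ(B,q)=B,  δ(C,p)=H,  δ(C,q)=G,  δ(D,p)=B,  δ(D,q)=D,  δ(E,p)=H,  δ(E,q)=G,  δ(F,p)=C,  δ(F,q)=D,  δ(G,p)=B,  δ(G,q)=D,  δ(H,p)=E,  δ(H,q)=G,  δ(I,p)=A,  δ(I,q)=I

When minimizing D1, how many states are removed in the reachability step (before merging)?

3

BFS from G reaches {B, C, D, E, G, H}; the 3 state(s) A, F, I are never visited.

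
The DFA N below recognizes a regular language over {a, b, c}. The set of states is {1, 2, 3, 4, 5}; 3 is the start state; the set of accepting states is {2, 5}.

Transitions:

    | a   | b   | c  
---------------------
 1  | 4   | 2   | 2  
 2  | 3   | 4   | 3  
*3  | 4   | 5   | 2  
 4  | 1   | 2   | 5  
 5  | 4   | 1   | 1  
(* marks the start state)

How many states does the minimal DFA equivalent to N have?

All states are reachable from the start state.
P0 = {2,5} | {1,3,4}.
Stable partition: {2,5} | {1,3,4} — 2 equivalence classes.

2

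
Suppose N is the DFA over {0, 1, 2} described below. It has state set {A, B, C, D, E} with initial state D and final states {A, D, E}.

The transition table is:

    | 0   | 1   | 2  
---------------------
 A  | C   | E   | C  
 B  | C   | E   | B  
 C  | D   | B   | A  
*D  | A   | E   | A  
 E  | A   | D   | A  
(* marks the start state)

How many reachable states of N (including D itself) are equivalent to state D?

Initial partition by acceptance: {A,D,E} | {B,C}.
Split {A,D,E} by δ(·,0) → {D,E} and {A}.
Split {B,C} by δ(·,0) → {B} and {C}.
The partition is now stable with 4 blocks: {D,E} | {B} | {A} | {C}.
State D belongs to the block {D,E}, which has 2 states.

2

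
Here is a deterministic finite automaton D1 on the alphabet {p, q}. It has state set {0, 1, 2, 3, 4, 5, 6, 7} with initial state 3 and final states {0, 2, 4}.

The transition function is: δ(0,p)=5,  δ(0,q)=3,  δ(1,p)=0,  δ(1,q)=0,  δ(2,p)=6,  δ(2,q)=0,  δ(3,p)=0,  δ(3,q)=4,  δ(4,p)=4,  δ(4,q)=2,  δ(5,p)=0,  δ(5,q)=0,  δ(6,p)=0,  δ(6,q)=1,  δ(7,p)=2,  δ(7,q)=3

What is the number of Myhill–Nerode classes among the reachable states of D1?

States {7} cannot be reached from the start state, so discard them.
P0 = {0,2,4} | {1,3,5,6}.
Refine {0,2,4} on symbol p: members go to different blocks, giving {0,2} and {4}.
Refine {0,2} on symbol q: members go to different blocks, giving {0} and {2}.
Split {1,3,5,6} by δ(·,q) → {1,5} and {3} and {6}.
The partition is now stable with 6 blocks: {0} | {1,5} | {4} | {2} | {3} | {6}.

6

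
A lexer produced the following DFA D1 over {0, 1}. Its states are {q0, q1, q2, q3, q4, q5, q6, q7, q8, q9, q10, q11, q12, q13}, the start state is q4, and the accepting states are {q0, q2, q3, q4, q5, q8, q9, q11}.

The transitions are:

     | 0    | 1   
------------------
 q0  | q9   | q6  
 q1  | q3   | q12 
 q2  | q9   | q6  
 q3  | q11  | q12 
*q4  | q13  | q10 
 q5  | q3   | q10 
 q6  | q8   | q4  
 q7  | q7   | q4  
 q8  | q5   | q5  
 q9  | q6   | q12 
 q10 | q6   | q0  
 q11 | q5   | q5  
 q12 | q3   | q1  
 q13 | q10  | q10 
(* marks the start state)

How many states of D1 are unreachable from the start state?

2

No path from q4 leads to q2, q7; the other 12 states are all reachable.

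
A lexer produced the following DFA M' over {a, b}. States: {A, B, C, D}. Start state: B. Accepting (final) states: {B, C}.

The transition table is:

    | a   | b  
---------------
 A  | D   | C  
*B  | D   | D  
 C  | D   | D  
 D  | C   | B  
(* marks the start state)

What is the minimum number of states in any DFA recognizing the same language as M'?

2

States {A} cannot be reached from the start state, so discard them.
Start with accepting vs non-accepting: {B,C} | {D}.
No further refinement is possible. Final partition (2 blocks): {B,C} | {D}.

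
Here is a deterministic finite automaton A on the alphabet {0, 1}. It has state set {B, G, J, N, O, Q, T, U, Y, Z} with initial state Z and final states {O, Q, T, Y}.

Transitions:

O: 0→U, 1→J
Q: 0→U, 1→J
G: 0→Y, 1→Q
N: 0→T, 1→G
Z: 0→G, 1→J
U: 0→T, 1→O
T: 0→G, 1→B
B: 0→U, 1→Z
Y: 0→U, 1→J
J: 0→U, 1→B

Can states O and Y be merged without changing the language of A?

Reachable states from the start: {B,G,J,O,Q,T,U,Y,Z}. Unreachable: {N} — drop them.
Initial partition by acceptance: {O,Q,T,Y} | {B,G,J,U,Z}.
Split {B,G,J,U,Z} by δ(·,0) → {B,J,Z} and {G,U}.
The partition is now stable with 3 blocks: {O,Q,T,Y} | {B,J,Z} | {G,U}.
O and Y lie in the same block of the stable partition, so they are equivalent — no string distinguishes them.

Yes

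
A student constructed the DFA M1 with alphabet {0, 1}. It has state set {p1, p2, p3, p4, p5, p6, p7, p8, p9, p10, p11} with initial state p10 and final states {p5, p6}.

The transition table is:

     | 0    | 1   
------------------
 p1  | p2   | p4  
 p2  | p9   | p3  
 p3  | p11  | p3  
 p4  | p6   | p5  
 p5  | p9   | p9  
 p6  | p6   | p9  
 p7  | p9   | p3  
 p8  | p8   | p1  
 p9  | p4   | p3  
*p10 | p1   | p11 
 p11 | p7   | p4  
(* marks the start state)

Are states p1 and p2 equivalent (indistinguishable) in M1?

No

Reachable states from the start: {p1,p2,p3,p4,p5,p6,p7,p9,p10,p11}. Unreachable: {p8} — drop them.
P0 = {p5,p6} | {p1,p2,p3,p4,p7,p9,p10,p11}.
Refine {p5,p6} on symbol 0: members go to different blocks, giving {p5} and {p6}.
Split {p1,p2,p3,p4,p7,p9,p10,p11} by δ(·,0) → {p1,p2,p3,p7,p9,p10,p11} and {p4}.
Split {p1,p2,p3,p7,p9,p10,p11} by δ(·,0) → {p1,p2,p3,p7,p10,p11} and {p9}.
Refine {p1,p2,p3,p7,p10,p11} on symbol 0: members go to different blocks, giving {p1,p3,p10,p11} and {p2,p7}.
On input 0, block {p1,p3,p10,p11} splits into {p1,p11} and {p3,p10}.
On input 1, block {p3,p10} splits into {p3} and {p10}.
Stable partition: {p5} | {p1,p11} | {p6} | {p4} | {p9} | {p2,p7} | {p3} | {p10} — 8 equivalence classes.
p1 and p2 end up in different blocks, so they are distinguishable. For instance, the string '10' is accepted from only p1.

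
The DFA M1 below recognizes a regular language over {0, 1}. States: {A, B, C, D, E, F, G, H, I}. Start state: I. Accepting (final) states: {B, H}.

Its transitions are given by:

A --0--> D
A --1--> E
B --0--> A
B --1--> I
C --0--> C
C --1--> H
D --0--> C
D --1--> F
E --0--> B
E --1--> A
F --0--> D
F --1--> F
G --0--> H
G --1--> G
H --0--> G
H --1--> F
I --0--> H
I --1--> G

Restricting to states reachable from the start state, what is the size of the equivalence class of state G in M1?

Reachable states from the start: {C,D,F,G,H,I}. Unreachable: {A,B,E} — drop them.
Start with accepting vs non-accepting: {H} | {C,D,F,G,I}.
On input 0, block {C,D,F,G,I} splits into {C,D,F} and {G,I}.
Refine {C,D,F} on symbol 1: members go to different blocks, giving {D,F} and {C}.
On input 0, block {D,F} splits into {D} and {F}.
No further refinement is possible. Final partition (5 blocks): {H} | {D} | {G,I} | {C} | {F}.
The equivalence class containing G is {G,I}, of size 2.

2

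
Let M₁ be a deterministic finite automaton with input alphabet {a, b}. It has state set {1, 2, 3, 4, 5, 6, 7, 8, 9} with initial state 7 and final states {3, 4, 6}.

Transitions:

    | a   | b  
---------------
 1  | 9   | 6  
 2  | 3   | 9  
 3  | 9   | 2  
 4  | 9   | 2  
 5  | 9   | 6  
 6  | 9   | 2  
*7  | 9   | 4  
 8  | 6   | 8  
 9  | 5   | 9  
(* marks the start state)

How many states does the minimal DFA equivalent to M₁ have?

States {1,8} cannot be reached from the start state, so discard them.
P0 = {3,4,6} | {2,5,7,9}.
On input a, block {2,5,7,9} splits into {5,7,9} and {2}.
Refine {5,7,9} on symbol b: members go to different blocks, giving {5,7} and {9}.
No further refinement is possible. Final partition (4 blocks): {3,4,6} | {5,7} | {2} | {9}.

4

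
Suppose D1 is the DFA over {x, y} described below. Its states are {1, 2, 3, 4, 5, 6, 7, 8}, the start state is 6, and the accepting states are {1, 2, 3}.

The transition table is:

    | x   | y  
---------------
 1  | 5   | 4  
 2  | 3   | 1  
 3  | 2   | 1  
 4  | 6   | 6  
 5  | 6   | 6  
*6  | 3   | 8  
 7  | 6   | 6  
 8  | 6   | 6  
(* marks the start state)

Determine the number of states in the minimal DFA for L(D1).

4

First remove the unreachable states {7}; 7 states remain.
Start with accepting vs non-accepting: {1,2,3} | {4,5,6,8}.
On input x, block {1,2,3} splits into {2,3} and {1}.
Refine {4,5,6,8} on symbol x: members go to different blocks, giving {4,5,8} and {6}.
Stable partition: {2,3} | {4,5,8} | {1} | {6} — 4 equivalence classes.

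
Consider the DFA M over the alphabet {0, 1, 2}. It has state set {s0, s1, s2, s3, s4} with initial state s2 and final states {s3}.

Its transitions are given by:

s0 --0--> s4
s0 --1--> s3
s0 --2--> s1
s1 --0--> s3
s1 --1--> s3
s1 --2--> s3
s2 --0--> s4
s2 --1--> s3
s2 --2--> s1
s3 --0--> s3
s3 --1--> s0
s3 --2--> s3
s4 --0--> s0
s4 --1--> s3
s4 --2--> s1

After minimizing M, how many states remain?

All states are reachable from the start state.
Start with accepting vs non-accepting: {s3} | {s0,s1,s2,s4}.
Split {s0,s1,s2,s4} by δ(·,0) → {s0,s2,s4} and {s1}.
Stable partition: {s3} | {s0,s2,s4} | {s1} — 3 equivalence classes.

3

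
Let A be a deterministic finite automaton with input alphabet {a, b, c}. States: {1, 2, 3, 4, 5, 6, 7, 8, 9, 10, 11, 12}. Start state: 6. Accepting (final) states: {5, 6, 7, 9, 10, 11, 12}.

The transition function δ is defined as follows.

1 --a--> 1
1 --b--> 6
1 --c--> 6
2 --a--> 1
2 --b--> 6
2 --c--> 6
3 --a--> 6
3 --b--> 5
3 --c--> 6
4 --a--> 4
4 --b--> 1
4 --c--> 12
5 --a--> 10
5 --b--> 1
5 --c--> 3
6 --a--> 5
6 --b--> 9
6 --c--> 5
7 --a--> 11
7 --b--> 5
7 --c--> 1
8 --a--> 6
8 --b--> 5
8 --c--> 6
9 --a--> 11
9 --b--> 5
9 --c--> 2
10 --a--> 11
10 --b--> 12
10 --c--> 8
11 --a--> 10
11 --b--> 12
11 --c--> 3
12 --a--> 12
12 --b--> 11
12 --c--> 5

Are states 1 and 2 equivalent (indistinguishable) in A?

States {4,7} cannot be reached from the start state, so discard them.
Initial partition by acceptance: {5,6,9,10,11,12} | {1,2,3,8}.
Split {5,6,9,10,11,12} by δ(·,b) → {6,9,10,11,12} and {5}.
On input a, block {6,9,10,11,12} splits into {9,10,11,12} and {6}.
Refine {9,10,11,12} on symbol b: members go to different blocks, giving {10,11,12} and {9}.
Refine {10,11,12} on symbol c: members go to different blocks, giving {10,11} and {12}.
Refine {1,2,3,8} on symbol a: members go to different blocks, giving {1,2} and {3,8}.
The partition is now stable with 7 blocks: {10,11} | {1,2} | {5} | {6} | {9} | {12} | {3,8}.
1 and 2 lie in the same block of the stable partition, so they are equivalent — no string distinguishes them.

Yes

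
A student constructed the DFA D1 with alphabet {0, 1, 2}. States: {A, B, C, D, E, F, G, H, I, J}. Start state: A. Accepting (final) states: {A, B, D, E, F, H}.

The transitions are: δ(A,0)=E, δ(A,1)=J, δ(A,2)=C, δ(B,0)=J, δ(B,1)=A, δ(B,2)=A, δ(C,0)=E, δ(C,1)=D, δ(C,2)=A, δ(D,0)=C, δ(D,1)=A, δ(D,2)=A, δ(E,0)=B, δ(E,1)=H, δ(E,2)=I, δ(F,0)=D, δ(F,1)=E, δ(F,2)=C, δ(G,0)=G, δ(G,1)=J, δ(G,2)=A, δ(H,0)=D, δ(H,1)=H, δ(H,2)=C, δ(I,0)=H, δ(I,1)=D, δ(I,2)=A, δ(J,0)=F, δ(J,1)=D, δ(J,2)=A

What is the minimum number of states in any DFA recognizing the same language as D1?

4

States {G} cannot be reached from the start state, so discard them.
P0 = {A,B,D,E,F,H} | {C,I,J}.
Refine {A,B,D,E,F,H} on symbol 0: members go to different blocks, giving {A,E,F,H} and {B,D}.
Split {A,E,F,H} by δ(·,0) → {E,F,H} and {A}.
Stable partition: {E,F,H} | {C,I,J} | {B,D} | {A} — 4 equivalence classes.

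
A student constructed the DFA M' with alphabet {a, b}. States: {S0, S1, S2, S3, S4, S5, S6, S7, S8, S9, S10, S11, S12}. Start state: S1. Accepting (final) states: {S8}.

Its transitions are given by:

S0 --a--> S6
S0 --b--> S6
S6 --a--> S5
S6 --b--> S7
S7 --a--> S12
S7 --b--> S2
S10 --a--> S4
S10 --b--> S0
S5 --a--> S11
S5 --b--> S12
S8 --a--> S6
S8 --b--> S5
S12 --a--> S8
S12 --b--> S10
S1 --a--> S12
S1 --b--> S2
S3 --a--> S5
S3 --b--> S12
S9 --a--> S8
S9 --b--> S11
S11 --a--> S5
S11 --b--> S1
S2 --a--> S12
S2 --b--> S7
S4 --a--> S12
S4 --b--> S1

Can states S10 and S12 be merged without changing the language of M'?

First remove the unreachable states {S3,S9}; 11 states remain.
Initial partition by acceptance: {S8} | {S0,S1,S2,S4,S5,S6,S7,S10,S11,S12}.
On input a, block {S0,S1,S2,S4,S5,S6,S7,S10,S11,S12} splits into {S0,S1,S2,S4,S5,S6,S7,S10,S11} and {S12}.
Refine {S0,S1,S2,S4,S5,S6,S7,S10,S11} on symbol a: members go to different blocks, giving {S0,S5,S6,S10,S11} and {S1,S2,S4,S7}.
On input a, block {S0,S5,S6,S10,S11} splits into {S0,S5,S6,S11} and {S10}.
Split {S0,S5,S6,S11} by δ(·,b) → {S6,S11} and {S0} and {S5}.
Stable partition: {S8} | {S6,S11} | {S12} | {S1,S2,S4,S7} | {S10} | {S0} | {S5} — 7 equivalence classes.
S10 and S12 end up in different blocks, so they are distinguishable. For instance, the string 'a' is accepted from only S12.

No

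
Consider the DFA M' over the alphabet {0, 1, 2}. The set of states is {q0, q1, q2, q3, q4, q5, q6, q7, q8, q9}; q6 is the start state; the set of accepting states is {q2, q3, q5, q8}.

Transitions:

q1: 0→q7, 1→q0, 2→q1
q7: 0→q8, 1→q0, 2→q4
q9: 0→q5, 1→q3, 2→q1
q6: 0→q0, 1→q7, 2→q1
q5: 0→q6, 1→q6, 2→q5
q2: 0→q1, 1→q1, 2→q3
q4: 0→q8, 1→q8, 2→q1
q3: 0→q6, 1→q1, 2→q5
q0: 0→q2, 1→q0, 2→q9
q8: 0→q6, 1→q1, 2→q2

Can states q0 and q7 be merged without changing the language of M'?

Every state is reachable, so we keep all 10.
Start with accepting vs non-accepting: {q2,q3,q5,q8} | {q0,q1,q4,q6,q7,q9}.
Refine {q0,q1,q4,q6,q7,q9} on symbol 0: members go to different blocks, giving {q0,q4,q7,q9} and {q1,q6}.
Split {q0,q4,q7,q9} by δ(·,1) → {q0,q7} and {q4,q9}.
No further refinement is possible. Final partition (4 blocks): {q2,q3,q5,q8} | {q0,q7} | {q1,q6} | {q4,q9}.
q0 and q7 lie in the same block of the stable partition, so they are equivalent — no string distinguishes them.

Yes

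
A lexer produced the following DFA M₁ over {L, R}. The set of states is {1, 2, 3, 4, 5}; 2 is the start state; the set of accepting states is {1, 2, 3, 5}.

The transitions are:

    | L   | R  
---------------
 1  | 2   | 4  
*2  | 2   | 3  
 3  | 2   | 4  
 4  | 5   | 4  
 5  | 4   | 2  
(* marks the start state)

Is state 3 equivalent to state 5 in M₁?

First remove the unreachable states {1}; 4 states remain.
P0 = {2,3,5} | {4}.
Refine {2,3,5} on symbol L: members go to different blocks, giving {2,3} and {5}.
Split {2,3} by δ(·,R) → {2} and {3}.
No further refinement is possible. Final partition (4 blocks): {2} | {4} | {5} | {3}.
3 and 5 end up in different blocks, so they are distinguishable. For instance, the string 'L' is accepted from only 3.

No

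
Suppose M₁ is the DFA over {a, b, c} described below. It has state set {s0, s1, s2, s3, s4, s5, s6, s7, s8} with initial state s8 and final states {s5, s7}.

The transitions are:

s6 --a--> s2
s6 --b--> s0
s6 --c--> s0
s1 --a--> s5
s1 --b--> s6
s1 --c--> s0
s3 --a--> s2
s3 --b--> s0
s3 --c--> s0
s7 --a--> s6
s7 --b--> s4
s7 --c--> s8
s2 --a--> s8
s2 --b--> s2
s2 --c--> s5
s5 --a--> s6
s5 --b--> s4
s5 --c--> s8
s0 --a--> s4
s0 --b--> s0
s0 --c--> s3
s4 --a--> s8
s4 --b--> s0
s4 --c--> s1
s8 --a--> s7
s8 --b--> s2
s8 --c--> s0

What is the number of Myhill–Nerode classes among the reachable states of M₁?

7

Every state is reachable, so we keep all 9.
Start with accepting vs non-accepting: {s5,s7} | {s0,s1,s2,s3,s4,s6,s8}.
Split {s0,s1,s2,s3,s4,s6,s8} by δ(·,a) → {s0,s2,s3,s4,s6} and {s1,s8}.
Split {s0,s2,s3,s4,s6} by δ(·,a) → {s0,s3,s6} and {s2,s4}.
Split {s1,s8} by δ(·,b) → {s1} and {s8}.
Split {s2,s4} by δ(·,b) → {s2} and {s4}.
Split {s0,s3,s6} by δ(·,a) → {s3,s6} and {s0}.
No further refinement is possible. Final partition (7 blocks): {s5,s7} | {s3,s6} | {s1} | {s2} | {s8} | {s4} | {s0}.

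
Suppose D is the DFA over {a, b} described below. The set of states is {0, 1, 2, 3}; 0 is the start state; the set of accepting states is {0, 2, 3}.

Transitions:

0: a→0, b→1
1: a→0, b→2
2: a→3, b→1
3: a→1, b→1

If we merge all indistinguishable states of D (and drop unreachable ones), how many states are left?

4

P0 = {0,2,3} | {1}.
Refine {0,2,3} on symbol a: members go to different blocks, giving {0,2} and {3}.
Refine {0,2} on symbol a: members go to different blocks, giving {0} and {2}.
The partition is now stable with 4 blocks: {0} | {1} | {3} | {2}.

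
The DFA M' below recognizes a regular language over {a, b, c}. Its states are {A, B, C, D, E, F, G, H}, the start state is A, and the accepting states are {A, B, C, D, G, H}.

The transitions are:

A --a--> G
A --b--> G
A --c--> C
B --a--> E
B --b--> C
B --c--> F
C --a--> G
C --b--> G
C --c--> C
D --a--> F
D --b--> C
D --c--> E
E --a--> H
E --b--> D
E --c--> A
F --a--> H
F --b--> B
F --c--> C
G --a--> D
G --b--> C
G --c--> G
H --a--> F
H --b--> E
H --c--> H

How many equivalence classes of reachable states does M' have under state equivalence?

All states are reachable from the start state.
Initial partition by acceptance: {A,B,C,D,G,H} | {E,F}.
On input a, block {A,B,C,D,G,H} splits into {A,C,G} and {B,D,H}.
On input a, block {A,C,G} splits into {A,C} and {G}.
On input b, block {B,D,H} splits into {B,D} and {H}.
Stable partition: {A,C} | {E,F} | {B,D} | {G} | {H} — 5 equivalence classes.

5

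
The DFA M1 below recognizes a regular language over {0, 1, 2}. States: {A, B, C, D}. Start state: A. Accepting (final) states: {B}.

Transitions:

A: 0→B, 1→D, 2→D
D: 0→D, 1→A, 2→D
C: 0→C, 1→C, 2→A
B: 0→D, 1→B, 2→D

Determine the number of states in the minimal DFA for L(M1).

3

States {C} cannot be reached from the start state, so discard them.
P0 = {B} | {A,D}.
Refine {A,D} on symbol 0: members go to different blocks, giving {A} and {D}.
Stable partition: {B} | {A} | {D} — 3 equivalence classes.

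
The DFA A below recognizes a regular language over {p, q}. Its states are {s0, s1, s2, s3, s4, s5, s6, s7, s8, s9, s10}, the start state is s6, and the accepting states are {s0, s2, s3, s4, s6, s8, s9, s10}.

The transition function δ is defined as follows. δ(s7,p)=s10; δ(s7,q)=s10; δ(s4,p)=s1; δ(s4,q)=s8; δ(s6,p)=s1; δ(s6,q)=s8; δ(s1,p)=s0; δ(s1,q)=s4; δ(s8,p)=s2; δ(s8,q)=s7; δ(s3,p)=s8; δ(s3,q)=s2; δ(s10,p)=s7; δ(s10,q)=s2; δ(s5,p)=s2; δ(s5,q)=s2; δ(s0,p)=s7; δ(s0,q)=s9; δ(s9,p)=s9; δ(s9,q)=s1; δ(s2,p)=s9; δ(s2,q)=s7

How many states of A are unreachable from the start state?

2

No path from s6 leads to s3, s5; the other 9 states are all reachable.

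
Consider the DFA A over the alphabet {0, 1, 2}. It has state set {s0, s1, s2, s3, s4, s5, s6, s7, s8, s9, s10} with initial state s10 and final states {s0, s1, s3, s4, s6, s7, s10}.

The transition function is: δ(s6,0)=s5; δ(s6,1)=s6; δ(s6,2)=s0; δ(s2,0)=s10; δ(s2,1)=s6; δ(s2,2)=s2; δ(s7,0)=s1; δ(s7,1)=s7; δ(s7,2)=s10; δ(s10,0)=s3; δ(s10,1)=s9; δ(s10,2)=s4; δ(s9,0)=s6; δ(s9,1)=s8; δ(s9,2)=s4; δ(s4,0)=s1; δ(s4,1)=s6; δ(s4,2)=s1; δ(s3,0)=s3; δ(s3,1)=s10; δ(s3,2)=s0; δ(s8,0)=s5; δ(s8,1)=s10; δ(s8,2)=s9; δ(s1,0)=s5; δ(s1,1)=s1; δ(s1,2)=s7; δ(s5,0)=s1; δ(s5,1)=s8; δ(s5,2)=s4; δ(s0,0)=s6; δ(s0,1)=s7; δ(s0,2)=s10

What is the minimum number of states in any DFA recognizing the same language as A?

7

States {s2} cannot be reached from the start state, so discard them.
Start with accepting vs non-accepting: {s0,s1,s3,s4,s6,s7,s10} | {s5,s8,s9}.
On input 0, block {s0,s1,s3,s4,s6,s7,s10} splits into {s0,s3,s4,s7,s10} and {s1,s6}.
Refine {s0,s3,s4,s7,s10} on symbol 0: members go to different blocks, giving {s0,s4,s7} and {s3,s10}.
Split {s0,s4,s7} by δ(·,1) → {s0,s7} and {s4}.
Refine {s5,s8,s9} on symbol 0: members go to different blocks, giving {s5,s9} and {s8}.
Split {s3,s10} by δ(·,1) → {s3} and {s10}.
Stable partition: {s0,s7} | {s5,s9} | {s1,s6} | {s3} | {s4} | {s8} | {s10} — 7 equivalence classes.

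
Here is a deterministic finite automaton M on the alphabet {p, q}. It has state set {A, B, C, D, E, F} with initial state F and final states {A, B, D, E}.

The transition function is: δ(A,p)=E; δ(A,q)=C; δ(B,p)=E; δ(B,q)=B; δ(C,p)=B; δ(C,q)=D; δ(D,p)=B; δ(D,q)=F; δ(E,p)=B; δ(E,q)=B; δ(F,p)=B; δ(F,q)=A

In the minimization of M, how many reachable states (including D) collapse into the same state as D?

P0 = {A,B,D,E} | {C,F}.
Split {A,B,D,E} by δ(·,q) → {A,D} and {B,E}.
No further refinement is possible. Final partition (3 blocks): {A,D} | {C,F} | {B,E}.
State D belongs to the block {A,D}, which has 2 states.

2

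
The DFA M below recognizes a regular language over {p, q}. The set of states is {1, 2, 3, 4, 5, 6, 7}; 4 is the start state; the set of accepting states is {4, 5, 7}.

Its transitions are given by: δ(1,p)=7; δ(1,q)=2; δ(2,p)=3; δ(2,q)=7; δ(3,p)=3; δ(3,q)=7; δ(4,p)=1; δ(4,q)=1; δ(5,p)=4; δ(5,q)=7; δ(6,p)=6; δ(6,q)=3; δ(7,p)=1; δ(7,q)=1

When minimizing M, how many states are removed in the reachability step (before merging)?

2

No path from 4 leads to 5, 6; the other 5 states are all reachable.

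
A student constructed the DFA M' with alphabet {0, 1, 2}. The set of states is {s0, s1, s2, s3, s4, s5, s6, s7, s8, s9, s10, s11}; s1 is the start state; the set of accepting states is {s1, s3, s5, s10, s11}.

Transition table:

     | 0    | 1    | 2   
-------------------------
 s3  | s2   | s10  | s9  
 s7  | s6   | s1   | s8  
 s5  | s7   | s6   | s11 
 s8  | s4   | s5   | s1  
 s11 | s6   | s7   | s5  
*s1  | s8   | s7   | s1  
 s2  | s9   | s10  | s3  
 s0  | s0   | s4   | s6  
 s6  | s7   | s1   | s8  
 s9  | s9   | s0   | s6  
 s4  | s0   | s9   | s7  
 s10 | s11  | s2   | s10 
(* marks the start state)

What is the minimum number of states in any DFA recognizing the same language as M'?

Reachable states from the start: {s0,s1,s4,s5,s6,s7,s8,s9,s11}. Unreachable: {s2,s3,s10} — drop them.
P0 = {s1,s5,s11} | {s0,s4,s6,s7,s8,s9}.
Refine {s0,s4,s6,s7,s8,s9} on symbol 1: members go to different blocks, giving {s0,s4,s9} and {s6,s7,s8}.
On input 0, block {s6,s7,s8} splits into {s6,s7} and {s8}.
On input 0, block {s1,s5,s11} splits into {s5,s11} and {s1}.
The partition is now stable with 5 blocks: {s5,s11} | {s0,s4,s9} | {s6,s7} | {s8} | {s1}.

5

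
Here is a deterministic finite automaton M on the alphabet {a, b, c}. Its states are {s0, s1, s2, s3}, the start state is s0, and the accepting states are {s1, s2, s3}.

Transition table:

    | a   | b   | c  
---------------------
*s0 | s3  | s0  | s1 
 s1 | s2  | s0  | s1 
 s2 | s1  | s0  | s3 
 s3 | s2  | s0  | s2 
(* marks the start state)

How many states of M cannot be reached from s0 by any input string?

0

Every one of the 4 states is reachable from s0.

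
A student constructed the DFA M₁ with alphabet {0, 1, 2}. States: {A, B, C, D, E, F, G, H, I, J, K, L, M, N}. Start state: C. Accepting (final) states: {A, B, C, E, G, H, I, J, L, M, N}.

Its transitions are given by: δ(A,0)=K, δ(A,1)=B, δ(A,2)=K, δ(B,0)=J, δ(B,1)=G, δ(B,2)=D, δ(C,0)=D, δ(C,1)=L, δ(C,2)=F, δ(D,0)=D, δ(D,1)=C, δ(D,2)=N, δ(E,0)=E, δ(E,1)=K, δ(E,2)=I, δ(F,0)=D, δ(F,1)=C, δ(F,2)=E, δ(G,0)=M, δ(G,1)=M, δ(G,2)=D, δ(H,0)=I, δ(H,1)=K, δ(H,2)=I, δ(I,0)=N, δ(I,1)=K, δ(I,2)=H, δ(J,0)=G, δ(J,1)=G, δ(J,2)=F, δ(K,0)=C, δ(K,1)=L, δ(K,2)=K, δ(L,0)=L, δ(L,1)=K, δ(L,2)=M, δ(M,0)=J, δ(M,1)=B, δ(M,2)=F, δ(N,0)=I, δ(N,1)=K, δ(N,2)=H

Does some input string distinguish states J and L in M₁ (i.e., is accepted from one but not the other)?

Reachable states from the start: {B,C,D,E,F,G,H,I,J,K,L,M,N}. Unreachable: {A} — drop them.
P0 = {B,C,E,G,H,I,J,L,M,N} | {D,F,K}.
On input 0, block {B,C,E,G,H,I,J,L,M,N} splits into {B,E,G,H,I,J,L,M,N} and {C}.
Split {B,E,G,H,I,J,L,M,N} by δ(·,1) → {E,H,I,L,N} and {B,G,J,M}.
On input 2, block {E,H,I,L,N} splits into {E,H,I,N} and {L}.
Split {D,F,K} by δ(·,0) → {D,F} and {K}.
Stable partition: {E,H,I,N} | {D,F} | {C} | {B,G,J,M} | {L} | {K} — 6 equivalence classes.
J and L end up in different blocks, so they are distinguishable. For instance, the string '1' is accepted from only J.

Yes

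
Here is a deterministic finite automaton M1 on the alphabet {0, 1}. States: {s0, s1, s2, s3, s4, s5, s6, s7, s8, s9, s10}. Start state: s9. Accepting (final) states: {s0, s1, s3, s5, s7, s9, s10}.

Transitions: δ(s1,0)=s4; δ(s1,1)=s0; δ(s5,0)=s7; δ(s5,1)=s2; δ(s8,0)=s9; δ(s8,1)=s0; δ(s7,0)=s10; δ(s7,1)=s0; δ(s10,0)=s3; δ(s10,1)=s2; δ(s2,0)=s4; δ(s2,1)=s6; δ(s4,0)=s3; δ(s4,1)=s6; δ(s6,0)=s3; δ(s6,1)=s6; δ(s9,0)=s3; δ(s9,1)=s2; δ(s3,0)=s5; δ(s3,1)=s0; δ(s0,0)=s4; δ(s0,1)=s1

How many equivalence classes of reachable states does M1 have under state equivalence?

First remove the unreachable states {s8}; 10 states remain.
P0 = {s0,s1,s3,s5,s7,s9,s10} | {s2,s4,s6}.
Split {s0,s1,s3,s5,s7,s9,s10} by δ(·,0) → {s3,s5,s7,s9,s10} and {s0,s1}.
On input 1, block {s3,s5,s7,s9,s10} splits into {s5,s9,s10} and {s3,s7}.
On input 0, block {s2,s4,s6} splits into {s4,s6} and {s2}.
The partition is now stable with 5 blocks: {s5,s9,s10} | {s4,s6} | {s0,s1} | {s3,s7} | {s2}.

5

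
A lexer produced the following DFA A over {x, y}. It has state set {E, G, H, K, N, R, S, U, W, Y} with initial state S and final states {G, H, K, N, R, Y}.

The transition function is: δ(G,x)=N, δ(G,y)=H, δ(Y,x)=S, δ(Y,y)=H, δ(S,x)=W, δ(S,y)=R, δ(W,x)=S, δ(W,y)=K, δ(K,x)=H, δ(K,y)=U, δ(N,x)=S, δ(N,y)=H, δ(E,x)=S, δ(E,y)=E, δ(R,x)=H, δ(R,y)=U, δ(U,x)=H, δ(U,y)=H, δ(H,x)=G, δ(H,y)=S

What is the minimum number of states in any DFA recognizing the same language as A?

6

First remove the unreachable states {E,Y}; 8 states remain.
Initial partition by acceptance: {G,H,K,N,R} | {S,U,W}.
Split {G,H,K,N,R} by δ(·,x) → {G,H,K,R} and {N}.
On input x, block {G,H,K,R} splits into {H,K,R} and {G}.
Split {H,K,R} by δ(·,x) → {K,R} and {H}.
Refine {S,U,W} on symbol x: members go to different blocks, giving {S,W} and {U}.
Stable partition: {K,R} | {S,W} | {N} | {G} | {H} | {U} — 6 equivalence classes.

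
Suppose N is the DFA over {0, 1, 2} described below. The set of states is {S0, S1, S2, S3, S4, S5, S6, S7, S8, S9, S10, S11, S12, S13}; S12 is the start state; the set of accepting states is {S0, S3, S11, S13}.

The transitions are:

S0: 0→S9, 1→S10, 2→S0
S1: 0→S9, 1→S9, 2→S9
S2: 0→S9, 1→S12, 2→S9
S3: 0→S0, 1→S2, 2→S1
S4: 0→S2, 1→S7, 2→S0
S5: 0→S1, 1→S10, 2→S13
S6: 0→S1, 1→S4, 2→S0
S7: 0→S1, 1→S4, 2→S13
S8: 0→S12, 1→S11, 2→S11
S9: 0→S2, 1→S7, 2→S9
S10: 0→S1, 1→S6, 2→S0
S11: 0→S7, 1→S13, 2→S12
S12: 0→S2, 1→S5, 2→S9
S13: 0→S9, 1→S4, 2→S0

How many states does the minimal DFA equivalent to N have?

4

Reachable states from the start: {S0,S1,S2,S4,S5,S6,S7,S9,S10,S12,S13}. Unreachable: {S3,S8,S11} — drop them.
P0 = {S0,S13} | {S1,S2,S4,S5,S6,S7,S9,S10,S12}.
On input 2, block {S1,S2,S4,S5,S6,S7,S9,S10,S12} splits into {S4,S5,S6,S7,S10} and {S1,S2,S9,S12}.
Refine {S1,S2,S9,S12} on symbol 1: members go to different blocks, giving {S1,S2} and {S9,S12}.
The partition is now stable with 4 blocks: {S0,S13} | {S4,S5,S6,S7,S10} | {S1,S2} | {S9,S12}.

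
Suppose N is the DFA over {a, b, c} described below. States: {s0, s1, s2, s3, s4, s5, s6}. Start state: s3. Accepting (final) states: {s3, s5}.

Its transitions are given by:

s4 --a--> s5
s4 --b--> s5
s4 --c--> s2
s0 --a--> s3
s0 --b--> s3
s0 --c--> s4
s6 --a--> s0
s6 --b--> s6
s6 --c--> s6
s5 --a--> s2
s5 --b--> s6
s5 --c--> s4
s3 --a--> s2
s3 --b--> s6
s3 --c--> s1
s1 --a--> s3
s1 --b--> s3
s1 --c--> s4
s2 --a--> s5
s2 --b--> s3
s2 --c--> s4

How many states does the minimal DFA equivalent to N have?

Start with accepting vs non-accepting: {s3,s5} | {s0,s1,s2,s4,s6}.
Split {s0,s1,s2,s4,s6} by δ(·,a) → {s0,s1,s2,s4} and {s6}.
No further refinement is possible. Final partition (3 blocks): {s3,s5} | {s0,s1,s2,s4} | {s6}.

3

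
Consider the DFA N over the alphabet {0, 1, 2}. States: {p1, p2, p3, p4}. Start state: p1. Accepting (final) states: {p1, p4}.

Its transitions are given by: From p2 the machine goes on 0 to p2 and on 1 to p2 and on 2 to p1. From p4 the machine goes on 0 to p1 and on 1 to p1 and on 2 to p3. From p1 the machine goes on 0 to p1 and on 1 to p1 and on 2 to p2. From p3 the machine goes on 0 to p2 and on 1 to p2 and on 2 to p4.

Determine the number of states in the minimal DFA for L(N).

First remove the unreachable states {p3,p4}; 2 states remain.
P0 = {p1} | {p2}.
Stable partition: {p1} | {p2} — 2 equivalence classes.

2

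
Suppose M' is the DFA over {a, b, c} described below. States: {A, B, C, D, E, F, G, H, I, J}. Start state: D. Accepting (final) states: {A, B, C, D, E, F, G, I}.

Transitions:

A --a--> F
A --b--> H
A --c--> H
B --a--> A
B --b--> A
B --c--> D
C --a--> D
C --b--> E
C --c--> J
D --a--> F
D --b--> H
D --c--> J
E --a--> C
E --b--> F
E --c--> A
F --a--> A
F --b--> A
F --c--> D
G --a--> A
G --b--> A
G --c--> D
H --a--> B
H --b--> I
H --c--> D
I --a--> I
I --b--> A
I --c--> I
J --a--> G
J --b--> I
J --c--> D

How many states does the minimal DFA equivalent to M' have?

States {C,E} cannot be reached from the start state, so discard them.
Initial partition by acceptance: {A,B,D,F,G,I} | {H,J}.
On input b, block {A,B,D,F,G,I} splits into {B,F,G,I} and {A,D}.
Refine {B,F,G,I} on symbol a: members go to different blocks, giving {B,F,G} and {I}.
Stable partition: {B,F,G} | {H,J} | {A,D} | {I} — 4 equivalence classes.

4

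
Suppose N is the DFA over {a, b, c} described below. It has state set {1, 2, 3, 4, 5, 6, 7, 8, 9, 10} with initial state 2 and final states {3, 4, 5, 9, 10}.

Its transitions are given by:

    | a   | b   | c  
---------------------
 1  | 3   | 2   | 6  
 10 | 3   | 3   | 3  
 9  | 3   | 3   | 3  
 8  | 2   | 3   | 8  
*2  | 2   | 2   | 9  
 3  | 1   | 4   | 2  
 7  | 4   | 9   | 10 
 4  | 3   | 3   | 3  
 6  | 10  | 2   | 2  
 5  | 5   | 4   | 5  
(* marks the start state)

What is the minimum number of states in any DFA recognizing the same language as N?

Reachable states from the start: {1,2,3,4,6,9,10}. Unreachable: {5,7,8} — drop them.
Initial partition by acceptance: {3,4,9,10} | {1,2,6}.
Refine {3,4,9,10} on symbol a: members go to different blocks, giving {4,9,10} and {3}.
Refine {1,2,6} on symbol a: members go to different blocks, giving {1} and {2} and {6}.
Stable partition: {4,9,10} | {1} | {3} | {2} | {6} — 5 equivalence classes.

5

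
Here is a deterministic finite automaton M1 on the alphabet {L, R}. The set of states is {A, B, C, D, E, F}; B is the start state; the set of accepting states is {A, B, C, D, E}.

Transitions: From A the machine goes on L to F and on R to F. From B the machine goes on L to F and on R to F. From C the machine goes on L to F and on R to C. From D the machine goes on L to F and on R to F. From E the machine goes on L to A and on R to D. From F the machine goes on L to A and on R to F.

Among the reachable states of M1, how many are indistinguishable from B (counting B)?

States {C,D,E} cannot be reached from the start state, so discard them.
Start with accepting vs non-accepting: {A,B} | {F}.
The partition is now stable with 2 blocks: {A,B} | {F}.
State B belongs to the block {A,B}, which has 2 states.

2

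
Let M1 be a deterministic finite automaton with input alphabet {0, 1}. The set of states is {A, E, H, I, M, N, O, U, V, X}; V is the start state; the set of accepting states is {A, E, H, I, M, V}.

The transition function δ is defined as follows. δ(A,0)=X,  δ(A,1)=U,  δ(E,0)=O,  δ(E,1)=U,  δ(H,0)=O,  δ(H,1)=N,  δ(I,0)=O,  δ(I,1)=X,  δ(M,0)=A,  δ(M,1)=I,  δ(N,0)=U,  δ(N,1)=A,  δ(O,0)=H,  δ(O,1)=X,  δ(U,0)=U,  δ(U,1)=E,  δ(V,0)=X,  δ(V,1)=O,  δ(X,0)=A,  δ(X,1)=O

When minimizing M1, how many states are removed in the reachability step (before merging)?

2

Starting at V and following transitions, the reachable set is {A, E, H, N, O, U, V, X}. That leaves I, M unreachable — 2 in total.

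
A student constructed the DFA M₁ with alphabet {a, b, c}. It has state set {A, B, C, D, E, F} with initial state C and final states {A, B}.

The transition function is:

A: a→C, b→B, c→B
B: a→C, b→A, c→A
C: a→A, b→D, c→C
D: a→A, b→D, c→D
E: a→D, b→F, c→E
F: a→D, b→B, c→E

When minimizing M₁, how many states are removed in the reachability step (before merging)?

No path from C leads to E, F; the other 4 states are all reachable.

2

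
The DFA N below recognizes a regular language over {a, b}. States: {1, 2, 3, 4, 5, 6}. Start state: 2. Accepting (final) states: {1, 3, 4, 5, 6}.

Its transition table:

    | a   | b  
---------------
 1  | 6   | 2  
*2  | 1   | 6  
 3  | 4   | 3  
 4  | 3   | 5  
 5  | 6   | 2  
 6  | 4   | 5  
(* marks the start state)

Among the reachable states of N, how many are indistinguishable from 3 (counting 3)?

1

All states are reachable from the start state.
Initial partition by acceptance: {1,3,4,5,6} | {2}.
Split {1,3,4,5,6} by δ(·,b) → {3,4,6} and {1,5}.
Split {3,4,6} by δ(·,b) → {4,6} and {3}.
On input a, block {4,6} splits into {4} and {6}.
No further refinement is possible. Final partition (5 blocks): {4} | {2} | {1,5} | {3} | {6}.
State 3 belongs to the block {3}, which has 1 states.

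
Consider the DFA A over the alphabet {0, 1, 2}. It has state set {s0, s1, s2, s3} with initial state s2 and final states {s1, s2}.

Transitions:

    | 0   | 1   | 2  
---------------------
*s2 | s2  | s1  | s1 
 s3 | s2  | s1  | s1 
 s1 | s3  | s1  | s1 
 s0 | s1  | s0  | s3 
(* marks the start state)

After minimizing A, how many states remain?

Reachable states from the start: {s1,s2,s3}. Unreachable: {s0} — drop them.
P0 = {s1,s2} | {s3}.
Refine {s1,s2} on symbol 0: members go to different blocks, giving {s1} and {s2}.
Stable partition: {s1} | {s3} | {s2} — 3 equivalence classes.

3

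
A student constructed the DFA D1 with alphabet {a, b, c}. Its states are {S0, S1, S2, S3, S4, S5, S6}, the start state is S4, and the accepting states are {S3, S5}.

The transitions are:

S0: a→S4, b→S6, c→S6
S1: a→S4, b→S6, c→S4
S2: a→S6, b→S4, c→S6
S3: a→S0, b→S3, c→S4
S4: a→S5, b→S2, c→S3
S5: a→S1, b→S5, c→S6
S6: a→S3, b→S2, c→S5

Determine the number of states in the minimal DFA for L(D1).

3

Every state is reachable, so we keep all 7.
Start with accepting vs non-accepting: {S3,S5} | {S0,S1,S2,S4,S6}.
Refine {S0,S1,S2,S4,S6} on symbol a: members go to different blocks, giving {S0,S1,S2} and {S4,S6}.
No further refinement is possible. Final partition (3 blocks): {S3,S5} | {S0,S1,S2} | {S4,S6}.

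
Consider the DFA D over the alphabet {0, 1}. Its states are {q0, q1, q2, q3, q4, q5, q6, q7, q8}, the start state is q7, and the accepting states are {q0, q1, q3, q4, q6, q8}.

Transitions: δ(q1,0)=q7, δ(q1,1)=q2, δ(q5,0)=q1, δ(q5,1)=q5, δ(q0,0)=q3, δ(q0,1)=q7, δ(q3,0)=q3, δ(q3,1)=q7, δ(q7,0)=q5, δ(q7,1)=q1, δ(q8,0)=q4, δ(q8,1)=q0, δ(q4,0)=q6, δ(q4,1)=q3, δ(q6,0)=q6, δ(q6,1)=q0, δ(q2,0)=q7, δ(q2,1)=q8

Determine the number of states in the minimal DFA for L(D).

All states are reachable from the start state.
Start with accepting vs non-accepting: {q0,q1,q3,q4,q6,q8} | {q2,q5,q7}.
Split {q0,q1,q3,q4,q6,q8} by δ(·,0) → {q0,q3,q4,q6,q8} and {q1}.
Split {q0,q3,q4,q6,q8} by δ(·,1) → {q4,q6,q8} and {q0,q3}.
Split {q2,q5,q7} by δ(·,0) → {q2,q7} and {q5}.
On input 0, block {q2,q7} splits into {q2} and {q7}.
No further refinement is possible. Final partition (6 blocks): {q4,q6,q8} | {q2} | {q1} | {q0,q3} | {q5} | {q7}.

6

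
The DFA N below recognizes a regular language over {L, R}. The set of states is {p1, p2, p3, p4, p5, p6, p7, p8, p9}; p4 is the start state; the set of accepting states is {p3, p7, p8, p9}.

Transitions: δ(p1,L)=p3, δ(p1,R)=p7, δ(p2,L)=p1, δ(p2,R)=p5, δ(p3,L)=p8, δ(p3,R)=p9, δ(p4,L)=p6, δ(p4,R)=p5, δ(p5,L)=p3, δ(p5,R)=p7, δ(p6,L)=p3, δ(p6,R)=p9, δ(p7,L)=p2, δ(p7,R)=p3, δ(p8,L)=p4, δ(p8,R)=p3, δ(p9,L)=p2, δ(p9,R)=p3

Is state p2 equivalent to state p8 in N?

All states are reachable from the start state.
P0 = {p3,p7,p8,p9} | {p1,p2,p4,p5,p6}.
Refine {p3,p7,p8,p9} on symbol L: members go to different blocks, giving {p7,p8,p9} and {p3}.
On input L, block {p1,p2,p4,p5,p6} splits into {p1,p5,p6} and {p2,p4}.
No further refinement is possible. Final partition (4 blocks): {p7,p8,p9} | {p1,p5,p6} | {p3} | {p2,p4}.
p2 and p8 end up in different blocks, so they are distinguishable. For instance, the string 'ε' is accepted from only p8.

No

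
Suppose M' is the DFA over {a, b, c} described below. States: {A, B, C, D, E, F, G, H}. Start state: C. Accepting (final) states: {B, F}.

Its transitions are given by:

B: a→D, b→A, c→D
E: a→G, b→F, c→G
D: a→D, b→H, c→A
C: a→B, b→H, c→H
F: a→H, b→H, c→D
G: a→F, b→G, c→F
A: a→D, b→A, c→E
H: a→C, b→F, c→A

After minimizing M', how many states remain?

8

Every state is reachable, so we keep all 8.
P0 = {B,F} | {A,C,D,E,G,H}.
On input a, block {A,C,D,E,G,H} splits into {A,D,E,H} and {C,G}.
Split {A,D,E,H} by δ(·,a) → {A,D} and {E,H}.
Refine {B,F} on symbol a: members go to different blocks, giving {B} and {F}.
On input b, block {A,D} splits into {A} and {D}.
Refine {C,G} on symbol a: members go to different blocks, giving {C} and {G}.
Split {E,H} by δ(·,a) → {E} and {H}.
Stable partition: {B} | {A} | {C} | {E} | {F} | {D} | {G} | {H} — 8 equivalence classes.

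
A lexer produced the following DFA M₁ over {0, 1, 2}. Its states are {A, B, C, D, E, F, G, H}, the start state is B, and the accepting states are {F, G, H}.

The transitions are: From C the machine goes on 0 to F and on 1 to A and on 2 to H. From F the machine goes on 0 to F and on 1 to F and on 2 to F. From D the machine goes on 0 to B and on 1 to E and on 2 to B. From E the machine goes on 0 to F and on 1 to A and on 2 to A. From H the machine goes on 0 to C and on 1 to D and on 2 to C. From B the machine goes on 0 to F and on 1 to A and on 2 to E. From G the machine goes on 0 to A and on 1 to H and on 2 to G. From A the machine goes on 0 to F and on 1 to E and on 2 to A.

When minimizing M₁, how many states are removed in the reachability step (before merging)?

Starting at B and following transitions, the reachable set is {A, B, E, F}. That leaves C, D, G, H unreachable — 4 in total.

4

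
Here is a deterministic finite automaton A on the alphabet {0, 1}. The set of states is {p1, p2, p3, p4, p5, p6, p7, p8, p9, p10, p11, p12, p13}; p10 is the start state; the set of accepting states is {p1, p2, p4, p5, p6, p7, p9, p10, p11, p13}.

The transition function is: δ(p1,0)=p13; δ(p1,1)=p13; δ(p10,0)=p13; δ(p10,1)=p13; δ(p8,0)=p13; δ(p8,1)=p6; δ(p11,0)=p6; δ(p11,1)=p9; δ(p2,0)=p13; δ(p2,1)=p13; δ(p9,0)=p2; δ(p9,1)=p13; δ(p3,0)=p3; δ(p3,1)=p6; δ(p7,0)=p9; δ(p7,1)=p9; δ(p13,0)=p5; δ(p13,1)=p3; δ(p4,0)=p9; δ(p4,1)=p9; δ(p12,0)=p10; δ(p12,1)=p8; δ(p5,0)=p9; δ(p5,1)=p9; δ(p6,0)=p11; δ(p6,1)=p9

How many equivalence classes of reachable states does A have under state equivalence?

Reachable states from the start: {p2,p3,p5,p6,p9,p10,p11,p13}. Unreachable: {p1,p4,p7,p8,p12} — drop them.
P0 = {p2,p5,p6,p9,p10,p11,p13} | {p3}.
On input 1, block {p2,p5,p6,p9,p10,p11,p13} splits into {p2,p5,p6,p9,p10,p11} and {p13}.
On input 0, block {p2,p5,p6,p9,p10,p11} splits into {p5,p6,p9,p11} and {p2,p10}.
Split {p5,p6,p9,p11} by δ(·,0) → {p5,p6,p11} and {p9}.
Refine {p5,p6,p11} on symbol 0: members go to different blocks, giving {p6,p11} and {p5}.
No further refinement is possible. Final partition (6 blocks): {p6,p11} | {p3} | {p13} | {p2,p10} | {p9} | {p5}.

6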